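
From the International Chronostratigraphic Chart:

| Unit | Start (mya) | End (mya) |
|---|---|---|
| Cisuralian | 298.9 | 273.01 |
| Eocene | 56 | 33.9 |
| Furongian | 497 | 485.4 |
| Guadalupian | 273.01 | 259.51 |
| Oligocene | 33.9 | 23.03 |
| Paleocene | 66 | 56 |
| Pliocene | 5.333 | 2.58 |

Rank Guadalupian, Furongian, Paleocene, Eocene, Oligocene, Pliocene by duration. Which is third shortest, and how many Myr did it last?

Oligocene, 10.87 million years

Durations: Guadalupian 13.5; Furongian 11.6; Paleocene 10; Eocene 22.1; Oligocene 10.87; Pliocene 2.753 Myr.
Sorted shortest-first: Pliocene (2.753), Paleocene (10), Oligocene (10.87), Furongian (11.6), Guadalupian (13.5), Eocene (22.1).
The third shortest is Oligocene at 10.87 Myr.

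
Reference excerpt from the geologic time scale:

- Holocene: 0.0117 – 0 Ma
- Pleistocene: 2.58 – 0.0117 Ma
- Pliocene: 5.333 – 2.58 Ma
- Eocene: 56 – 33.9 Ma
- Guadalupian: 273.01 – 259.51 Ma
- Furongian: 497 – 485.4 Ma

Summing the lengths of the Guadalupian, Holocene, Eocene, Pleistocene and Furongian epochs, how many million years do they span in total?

Duration is start − end for each: (273.01 − 259.51) + (0.0117 − 0) + (56 − 33.9) + (2.58 − 0.0117) + (497 − 485.4).
That is 13.5 + 0.0117 + 22.1 + 2.5683 + 11.6, which totals 49.78 million years.

49.78 million years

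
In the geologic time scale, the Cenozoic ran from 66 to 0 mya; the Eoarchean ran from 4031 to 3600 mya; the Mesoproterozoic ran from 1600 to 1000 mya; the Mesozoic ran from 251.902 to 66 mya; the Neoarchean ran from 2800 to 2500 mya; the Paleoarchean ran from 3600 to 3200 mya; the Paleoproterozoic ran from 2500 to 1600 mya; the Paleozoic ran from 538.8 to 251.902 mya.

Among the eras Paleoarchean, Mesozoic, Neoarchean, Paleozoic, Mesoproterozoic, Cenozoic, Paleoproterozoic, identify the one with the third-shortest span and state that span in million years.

Start − end for each: Paleoarchean 3600 − 3200 = 400; Mesozoic 251.902 − 66 = 185.902; Neoarchean 2800 − 2500 = 300; Paleozoic 538.8 − 251.902 = 286.898; Mesoproterozoic 1600 − 1000 = 600; Cenozoic 66 − 0 = 66; Paleoproterozoic 2500 − 1600 = 900.
Ranking these from shortest: Cenozoic < Mesozoic < Paleozoic < Neoarchean < Paleoarchean < Mesoproterozoic < Paleoproterozoic.
Position 3 in that ranking is Paleozoic, which lasted 286.898 Myr.

Paleozoic, 286.898 million years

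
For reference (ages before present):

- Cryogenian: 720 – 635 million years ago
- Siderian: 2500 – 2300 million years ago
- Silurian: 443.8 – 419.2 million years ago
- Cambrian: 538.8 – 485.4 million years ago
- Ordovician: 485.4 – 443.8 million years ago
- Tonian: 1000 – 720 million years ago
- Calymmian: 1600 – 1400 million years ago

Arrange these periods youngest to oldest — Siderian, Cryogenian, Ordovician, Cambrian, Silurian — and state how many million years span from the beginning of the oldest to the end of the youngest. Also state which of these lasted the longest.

Start ages (Ma): Siderian 2500, Cryogenian 720, Cambrian 538.8, Ordovician 485.4, Silurian 443.8.
Ordered youngest to oldest: Silurian, Ordovician, Cambrian, Cryogenian, Siderian.
Span = 2500 − 419.2 = 2080.8 Myr.
Durations: Cryogenian 85, Siderian 200, Silurian 24.6, Cambrian 53.4, Ordovician 41.6 → longest is Siderian (200 Myr).

Silurian, Ordovician, Cambrian, Cryogenian, Siderian; total span 2080.8 Myr; longest is Siderian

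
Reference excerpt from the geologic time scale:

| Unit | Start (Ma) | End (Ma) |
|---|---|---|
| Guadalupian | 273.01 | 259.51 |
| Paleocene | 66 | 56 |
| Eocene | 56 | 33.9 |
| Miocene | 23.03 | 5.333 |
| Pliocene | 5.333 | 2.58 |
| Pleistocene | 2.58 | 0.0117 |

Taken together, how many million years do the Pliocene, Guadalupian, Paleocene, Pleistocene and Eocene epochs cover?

50.9213 million years

Duration is start − end for each: (5.333 − 2.58) + (273.01 − 259.51) + (66 − 56) + (2.58 − 0.0117) + (56 − 33.9).
That is 2.753 + 13.5 + 10 + 2.5683 + 22.1, which totals 50.9213 million years.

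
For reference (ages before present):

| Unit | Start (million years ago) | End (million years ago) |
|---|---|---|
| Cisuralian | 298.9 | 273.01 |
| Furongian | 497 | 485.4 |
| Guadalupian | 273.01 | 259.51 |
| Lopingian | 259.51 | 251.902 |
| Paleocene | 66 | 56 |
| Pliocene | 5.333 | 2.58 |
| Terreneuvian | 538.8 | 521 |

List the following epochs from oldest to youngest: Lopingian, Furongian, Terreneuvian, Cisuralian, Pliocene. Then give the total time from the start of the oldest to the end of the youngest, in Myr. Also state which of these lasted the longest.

Terreneuvian, Furongian, Cisuralian, Lopingian, Pliocene; total span 536.22 Myr; longest is Cisuralian

Start ages (Ma): Terreneuvian 538.8, Furongian 497, Cisuralian 298.9, Lopingian 259.51, Pliocene 5.333.
Ordered oldest to youngest: Terreneuvian, Furongian, Cisuralian, Lopingian, Pliocene.
Span = 538.8 − 2.58 = 536.22 Myr.
Durations: Pliocene 2.753, Lopingian 7.608, Cisuralian 25.89, Terreneuvian 17.8, Furongian 11.6 → longest is Cisuralian (25.89 Myr).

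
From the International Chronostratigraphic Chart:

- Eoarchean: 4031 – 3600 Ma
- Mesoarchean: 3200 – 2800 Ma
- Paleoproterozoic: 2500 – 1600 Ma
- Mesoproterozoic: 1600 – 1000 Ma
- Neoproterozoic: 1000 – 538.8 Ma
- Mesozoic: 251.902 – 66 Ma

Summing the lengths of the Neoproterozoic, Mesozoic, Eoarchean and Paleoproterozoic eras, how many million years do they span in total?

Duration is start − end for each: (1000 − 538.8) + (251.902 − 66) + (4031 − 3600) + (2500 − 1600).
That is 461.2 + 185.902 + 431 + 900, which totals 1978.102 million years.

1978.102 million years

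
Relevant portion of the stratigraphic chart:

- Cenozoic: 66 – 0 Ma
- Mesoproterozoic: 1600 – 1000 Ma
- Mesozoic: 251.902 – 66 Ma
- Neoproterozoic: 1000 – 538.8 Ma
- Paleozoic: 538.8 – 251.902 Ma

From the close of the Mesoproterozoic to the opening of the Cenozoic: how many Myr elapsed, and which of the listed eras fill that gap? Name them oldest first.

934 million years; Neoproterozoic, Paleozoic, Mesozoic

The Mesoproterozoic closes at 1000 Ma and the Cenozoic opens at 66 Ma, so the interval is 1000 − 66 = 934 Myr.
An era fits inside if it starts at or after 1000 Ma and ends at or before 66 Ma; oldest first that gives Neoproterozoic, Paleozoic, Mesozoic.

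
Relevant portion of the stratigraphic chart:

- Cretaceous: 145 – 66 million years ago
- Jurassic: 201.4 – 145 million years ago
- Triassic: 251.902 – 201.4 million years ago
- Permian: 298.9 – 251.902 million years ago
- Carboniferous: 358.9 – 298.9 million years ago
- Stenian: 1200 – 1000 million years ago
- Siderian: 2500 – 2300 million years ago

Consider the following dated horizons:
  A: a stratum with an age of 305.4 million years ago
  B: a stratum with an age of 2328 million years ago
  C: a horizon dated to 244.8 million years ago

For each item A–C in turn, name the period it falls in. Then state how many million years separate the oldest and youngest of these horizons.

Match each age against the start–end ranges in the excerpt: A = 305.4 Ma → Carboniferous (358.9–298.9); B = 2328 Ma → Siderian (2500–2300); C = 244.8 Ma → Triassic (251.902–201.4).
The largest age is 2328 Ma and the smallest is 244.8 Ma; their difference is 2083.2 Myr.

A — Carboniferous; B — Siderian; C — Triassic; span 2083.2 million years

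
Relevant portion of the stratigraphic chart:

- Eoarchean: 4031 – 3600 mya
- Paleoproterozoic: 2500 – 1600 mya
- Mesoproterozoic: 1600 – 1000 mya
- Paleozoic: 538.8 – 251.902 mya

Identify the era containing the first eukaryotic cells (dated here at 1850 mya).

1850 Ma lies between 2500 and 1600 Ma, so it falls in the Paleoproterozoic.

Paleoproterozoic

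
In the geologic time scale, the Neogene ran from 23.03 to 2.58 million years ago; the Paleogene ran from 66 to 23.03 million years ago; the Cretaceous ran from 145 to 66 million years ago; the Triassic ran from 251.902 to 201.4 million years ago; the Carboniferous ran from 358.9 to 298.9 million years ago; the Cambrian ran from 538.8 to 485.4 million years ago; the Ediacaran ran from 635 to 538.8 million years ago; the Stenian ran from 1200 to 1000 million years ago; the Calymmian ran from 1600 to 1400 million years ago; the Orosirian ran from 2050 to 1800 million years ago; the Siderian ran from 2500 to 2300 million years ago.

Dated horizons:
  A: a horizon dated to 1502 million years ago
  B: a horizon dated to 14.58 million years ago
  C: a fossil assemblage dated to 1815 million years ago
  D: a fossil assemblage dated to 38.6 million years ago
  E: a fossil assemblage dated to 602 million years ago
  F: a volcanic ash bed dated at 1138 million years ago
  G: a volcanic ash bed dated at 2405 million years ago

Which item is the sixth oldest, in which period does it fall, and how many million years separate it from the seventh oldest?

Sorted oldest-first by Ma: G (2405), C (1815), A (1502), F (1138), E (602), D (38.6), B (14.58).
The sixth oldest is D at 38.6 Ma, which lies in 66–23.03 Ma: the Paleogene.
The seventh oldest is B at 14.58 Ma; separation = |38.6 − 14.58| = 24.02 Myr.

D, in the Paleogene; 24.02 million years to B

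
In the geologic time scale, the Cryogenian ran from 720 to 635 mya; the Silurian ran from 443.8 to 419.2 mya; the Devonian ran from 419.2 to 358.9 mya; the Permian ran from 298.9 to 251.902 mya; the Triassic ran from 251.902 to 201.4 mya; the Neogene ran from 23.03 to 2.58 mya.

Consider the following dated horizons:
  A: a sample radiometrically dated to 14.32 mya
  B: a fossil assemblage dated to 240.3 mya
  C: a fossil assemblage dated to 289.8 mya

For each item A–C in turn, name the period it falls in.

Match each age against the start–end ranges in the excerpt: A = 14.32 Ma → Neogene (23.03–2.58); B = 240.3 Ma → Triassic (251.902–201.4); C = 289.8 Ma → Permian (298.9–251.902).

A — Neogene; B — Triassic; C — Permian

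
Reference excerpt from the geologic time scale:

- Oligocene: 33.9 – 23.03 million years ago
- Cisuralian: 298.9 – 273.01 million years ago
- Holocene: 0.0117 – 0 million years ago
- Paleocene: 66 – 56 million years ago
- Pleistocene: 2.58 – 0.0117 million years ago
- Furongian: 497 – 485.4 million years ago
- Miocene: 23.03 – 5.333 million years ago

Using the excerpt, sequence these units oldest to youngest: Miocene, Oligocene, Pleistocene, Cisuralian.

The oldest of these is Cisuralian (starts 298.9 Ma) and the youngest is Pleistocene (ends 0.0117 Ma).
In between, by decreasing start age: Oligocene (33.9), Miocene (23.03).

Cisuralian → Oligocene → Miocene → Pleistocene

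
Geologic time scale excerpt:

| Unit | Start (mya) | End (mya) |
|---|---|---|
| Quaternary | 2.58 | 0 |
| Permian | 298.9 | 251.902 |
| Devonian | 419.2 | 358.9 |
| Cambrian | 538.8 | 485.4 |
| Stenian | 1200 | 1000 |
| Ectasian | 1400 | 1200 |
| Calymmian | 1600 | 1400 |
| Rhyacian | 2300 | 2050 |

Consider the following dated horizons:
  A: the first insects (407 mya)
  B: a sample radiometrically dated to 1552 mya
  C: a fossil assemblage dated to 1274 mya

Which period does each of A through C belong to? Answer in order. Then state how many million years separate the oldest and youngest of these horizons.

A — Devonian; B — Calymmian; C — Ectasian; span 1145 million years

A: 407 Ma lies in 419.2–358.9 Ma, so Devonian.
B: 1552 Ma lies in 1600–1400 Ma, so Calymmian.
C: 1274 Ma lies in 1400–1200 Ma, so Ectasian.
Oldest = 1552 Ma, youngest = 407 Ma → span 1145 Myr.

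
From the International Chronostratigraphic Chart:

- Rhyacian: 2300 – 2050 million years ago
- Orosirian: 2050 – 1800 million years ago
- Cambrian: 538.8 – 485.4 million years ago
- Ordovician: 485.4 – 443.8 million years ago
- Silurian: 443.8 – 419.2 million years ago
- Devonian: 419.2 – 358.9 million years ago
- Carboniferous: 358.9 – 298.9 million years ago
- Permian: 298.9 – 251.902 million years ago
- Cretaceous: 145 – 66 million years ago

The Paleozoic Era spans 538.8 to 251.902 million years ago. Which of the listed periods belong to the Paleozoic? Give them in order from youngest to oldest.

Permian, Carboniferous, Devonian, Silurian, Ordovician, Cambrian

Periods with both bounds inside 538.8–251.902 Ma: Permian (298.9–251.902), Carboniferous (358.9–298.9), Devonian (419.2–358.9), Silurian (443.8–419.2), Ordovician (485.4–443.8), Cambrian (538.8–485.4).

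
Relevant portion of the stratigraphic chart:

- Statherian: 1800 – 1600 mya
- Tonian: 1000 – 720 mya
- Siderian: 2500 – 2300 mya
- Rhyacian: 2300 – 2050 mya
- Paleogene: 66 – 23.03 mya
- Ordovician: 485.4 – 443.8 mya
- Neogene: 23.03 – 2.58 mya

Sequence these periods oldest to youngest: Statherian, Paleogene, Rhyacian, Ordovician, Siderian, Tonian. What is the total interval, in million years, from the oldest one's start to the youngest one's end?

Siderian, Rhyacian, Statherian, Tonian, Ordovician, Paleogene; total span 2476.97 Myr

From the excerpt: Statherian 1800–1600; Paleogene 66–23.03; Rhyacian 2300–2050; Ordovician 485.4–443.8; Siderian 2500–2300; Tonian 1000–720 (Ma).
Larger Ma is earlier, so the oldest is Siderian and the youngest is Paleogene; oldest to youngest: Siderian, Rhyacian, Statherian, Tonian, Ordovician, Paleogene.
Oldest start 2500 minus youngest end 23.03 gives 2476.97 Myr overall.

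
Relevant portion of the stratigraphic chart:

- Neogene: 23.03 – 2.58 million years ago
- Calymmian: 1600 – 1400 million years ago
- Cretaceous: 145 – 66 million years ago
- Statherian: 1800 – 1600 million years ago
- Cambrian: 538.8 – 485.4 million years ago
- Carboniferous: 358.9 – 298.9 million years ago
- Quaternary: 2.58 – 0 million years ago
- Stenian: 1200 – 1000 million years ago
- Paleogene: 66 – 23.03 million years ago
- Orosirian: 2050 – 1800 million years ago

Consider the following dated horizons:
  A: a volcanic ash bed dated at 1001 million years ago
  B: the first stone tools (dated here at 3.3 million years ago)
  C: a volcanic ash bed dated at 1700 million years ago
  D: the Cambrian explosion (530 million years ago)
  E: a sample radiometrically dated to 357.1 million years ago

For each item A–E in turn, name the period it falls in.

A — Stenian; B — Neogene; C — Statherian; D — Cambrian; E — Carboniferous

A: 1001 Ma lies in 1200–1000 Ma, so Stenian.
B: 3.3 Ma lies in 23.03–2.58 Ma, so Neogene.
C: 1700 Ma lies in 1800–1600 Ma, so Statherian.
D: 530 Ma lies in 538.8–485.4 Ma, so Cambrian.
E: 357.1 Ma lies in 358.9–298.9 Ma, so Carboniferous.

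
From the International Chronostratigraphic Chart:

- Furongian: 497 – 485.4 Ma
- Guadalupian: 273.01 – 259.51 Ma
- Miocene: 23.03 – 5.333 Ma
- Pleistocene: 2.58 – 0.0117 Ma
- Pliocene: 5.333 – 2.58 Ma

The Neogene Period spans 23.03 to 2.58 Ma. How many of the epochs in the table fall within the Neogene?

Epochs inside 23.03–2.58 Ma: Miocene, Pliocene — 2 in total.

2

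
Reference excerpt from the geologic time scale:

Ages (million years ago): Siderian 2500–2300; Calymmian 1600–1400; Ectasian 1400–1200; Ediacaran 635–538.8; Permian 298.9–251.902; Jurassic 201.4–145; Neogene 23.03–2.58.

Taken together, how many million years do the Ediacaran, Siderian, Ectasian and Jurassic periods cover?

Each duration: Ediacaran = 96.2; Siderian = 200; Ectasian = 200; Jurassic = 56.4.
Sum: 96.2 + 200 + 200 + 56.4 = 552.6 Myr.

552.6 million years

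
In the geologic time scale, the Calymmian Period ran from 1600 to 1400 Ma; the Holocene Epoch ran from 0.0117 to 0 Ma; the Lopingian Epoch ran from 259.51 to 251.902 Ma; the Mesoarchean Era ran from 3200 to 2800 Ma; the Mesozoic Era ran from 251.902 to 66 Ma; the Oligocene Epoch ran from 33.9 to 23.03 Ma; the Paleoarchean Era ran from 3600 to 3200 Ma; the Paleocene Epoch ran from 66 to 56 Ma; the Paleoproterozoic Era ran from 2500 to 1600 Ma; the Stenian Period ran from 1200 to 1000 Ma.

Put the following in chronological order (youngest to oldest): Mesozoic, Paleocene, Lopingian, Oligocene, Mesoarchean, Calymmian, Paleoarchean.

Oligocene → Paleocene → Mesozoic → Lopingian → Calymmian → Mesoarchean → Paleoarchean

Sorting by start age (ascending Ma, since larger Ma = older): Oligocene start 33.9, Paleocene start 66, Mesozoic start 251.902, Lopingian start 259.51, Calymmian start 1600, Mesoarchean start 3200, Paleoarchean start 3600.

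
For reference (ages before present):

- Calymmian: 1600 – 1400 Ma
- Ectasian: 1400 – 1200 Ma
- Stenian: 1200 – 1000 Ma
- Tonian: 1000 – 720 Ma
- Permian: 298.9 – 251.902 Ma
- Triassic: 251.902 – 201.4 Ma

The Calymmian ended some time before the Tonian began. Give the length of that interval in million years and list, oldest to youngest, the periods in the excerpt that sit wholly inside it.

400 million years; Ectasian, Stenian

The Calymmian closes at 1400 Ma and the Tonian opens at 1000 Ma, so the interval is 1400 − 1000 = 400 Myr.
A period fits inside if it starts at or after 1400 Ma and ends at or before 1000 Ma; oldest first that gives Ectasian, Stenian.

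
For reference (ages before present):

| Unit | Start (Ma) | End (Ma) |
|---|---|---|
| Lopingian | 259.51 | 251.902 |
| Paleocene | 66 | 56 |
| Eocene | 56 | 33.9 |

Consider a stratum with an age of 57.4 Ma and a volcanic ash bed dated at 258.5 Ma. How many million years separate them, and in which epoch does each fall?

201.1 million years apart; the first in the Paleocene, the second in the Lopingian

Elapsed time: 258.5 − 57.4 = 201.1 Myr.
57.4 Ma lies within 66–56 Ma: Paleocene.
258.5 Ma lies within 259.51–251.902 Ma: Lopingian.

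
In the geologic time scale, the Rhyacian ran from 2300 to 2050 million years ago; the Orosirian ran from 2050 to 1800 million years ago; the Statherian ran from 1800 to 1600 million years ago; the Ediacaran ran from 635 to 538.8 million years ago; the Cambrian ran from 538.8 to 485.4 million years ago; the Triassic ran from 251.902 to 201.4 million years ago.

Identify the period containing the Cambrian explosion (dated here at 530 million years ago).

530 Ma lies between 538.8 and 485.4 Ma, so it falls in the Cambrian.

Cambrian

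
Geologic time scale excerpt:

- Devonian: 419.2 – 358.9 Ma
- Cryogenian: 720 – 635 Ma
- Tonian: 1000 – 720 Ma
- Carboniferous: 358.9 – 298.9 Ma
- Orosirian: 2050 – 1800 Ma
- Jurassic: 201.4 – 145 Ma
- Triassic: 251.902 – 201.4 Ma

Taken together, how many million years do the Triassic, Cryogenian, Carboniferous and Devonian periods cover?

Each duration: Triassic = 50.502; Cryogenian = 85; Carboniferous = 60; Devonian = 60.3.
Sum: 50.502 + 85 + 60 + 60.3 = 255.802 Myr.

255.802 million years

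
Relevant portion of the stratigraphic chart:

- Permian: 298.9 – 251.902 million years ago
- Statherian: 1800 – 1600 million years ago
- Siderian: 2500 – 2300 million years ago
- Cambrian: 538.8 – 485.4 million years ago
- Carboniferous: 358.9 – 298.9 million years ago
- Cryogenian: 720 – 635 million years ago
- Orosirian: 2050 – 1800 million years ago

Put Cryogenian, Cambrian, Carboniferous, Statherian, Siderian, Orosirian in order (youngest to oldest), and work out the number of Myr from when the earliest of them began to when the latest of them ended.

Carboniferous, Cambrian, Cryogenian, Statherian, Orosirian, Siderian; total span 2201.1 Myr

Start ages (Ma): Siderian 2500, Orosirian 2050, Statherian 1800, Cryogenian 720, Cambrian 538.8, Carboniferous 358.9.
Ordered youngest to oldest: Carboniferous, Cambrian, Cryogenian, Statherian, Orosirian, Siderian.
Span = 2500 − 298.9 = 2201.1 Myr.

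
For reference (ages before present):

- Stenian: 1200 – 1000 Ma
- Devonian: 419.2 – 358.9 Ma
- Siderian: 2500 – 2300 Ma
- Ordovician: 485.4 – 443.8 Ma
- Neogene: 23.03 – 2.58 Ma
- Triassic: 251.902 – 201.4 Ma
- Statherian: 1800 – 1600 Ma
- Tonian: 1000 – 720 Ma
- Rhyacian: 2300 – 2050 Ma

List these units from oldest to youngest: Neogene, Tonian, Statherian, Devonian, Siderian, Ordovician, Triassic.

Siderian, Statherian, Tonian, Ordovician, Devonian, Triassic, Neogene

Read off each span (Ma): Neogene 23.03–2.58; Tonian 1000–720; Statherian 1800–1600; Devonian 419.2–358.9; Siderian 2500–2300; Ordovician 485.4–443.8; Triassic 251.902–201.4.
Larger Ma is older, so oldest→youngest is Siderian, Statherian, Tonian, Ordovician, Devonian, Triassic, Neogene.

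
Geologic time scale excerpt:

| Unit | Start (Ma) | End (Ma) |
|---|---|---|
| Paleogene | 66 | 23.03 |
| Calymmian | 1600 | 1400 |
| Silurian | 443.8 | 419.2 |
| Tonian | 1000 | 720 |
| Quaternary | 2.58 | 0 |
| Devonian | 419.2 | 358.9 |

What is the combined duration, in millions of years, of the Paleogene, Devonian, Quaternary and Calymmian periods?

305.85 million years

Duration is start − end for each: (66 − 23.03) + (419.2 − 358.9) + (2.58 − 0) + (1600 − 1400).
That is 42.97 + 60.3 + 2.58 + 200, which totals 305.85 million years.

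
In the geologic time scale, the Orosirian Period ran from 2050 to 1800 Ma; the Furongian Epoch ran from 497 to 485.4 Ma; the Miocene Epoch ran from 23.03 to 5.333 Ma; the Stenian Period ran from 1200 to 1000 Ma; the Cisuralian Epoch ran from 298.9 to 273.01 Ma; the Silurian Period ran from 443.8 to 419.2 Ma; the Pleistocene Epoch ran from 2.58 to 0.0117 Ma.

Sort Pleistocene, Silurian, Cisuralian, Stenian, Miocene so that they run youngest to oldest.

Pleistocene, Miocene, Cisuralian, Silurian, Stenian

The oldest of these is Stenian (starts 1200 Ma) and the youngest is Pleistocene (ends 0.0117 Ma).
In between, by decreasing start age: Silurian (443.8), Cisuralian (298.9), Miocene (23.03).
Listing youngest first means reversing that sequence.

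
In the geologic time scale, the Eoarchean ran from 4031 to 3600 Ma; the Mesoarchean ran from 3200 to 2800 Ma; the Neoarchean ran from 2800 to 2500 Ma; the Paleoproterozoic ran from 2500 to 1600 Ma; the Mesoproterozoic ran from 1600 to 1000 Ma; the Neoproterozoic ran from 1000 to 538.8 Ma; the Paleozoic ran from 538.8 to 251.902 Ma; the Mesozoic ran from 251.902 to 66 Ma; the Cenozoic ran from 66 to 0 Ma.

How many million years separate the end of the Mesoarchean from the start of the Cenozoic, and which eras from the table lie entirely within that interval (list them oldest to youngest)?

End of Mesoarchean = 2800 Ma; start of Cenozoic = 66 Ma.
Gap = 2800 − 66 = 2734 Myr.
Eras wholly inside 2800–66 Ma: Neoarchean (2800–2500), Paleoproterozoic (2500–1600), Mesoproterozoic (1600–1000), Neoproterozoic (1000–538.8), Paleozoic (538.8–251.902), Mesozoic (251.902–66).

2734 million years; Neoarchean, Paleoproterozoic, Mesoproterozoic, Neoproterozoic, Paleozoic, Mesozoic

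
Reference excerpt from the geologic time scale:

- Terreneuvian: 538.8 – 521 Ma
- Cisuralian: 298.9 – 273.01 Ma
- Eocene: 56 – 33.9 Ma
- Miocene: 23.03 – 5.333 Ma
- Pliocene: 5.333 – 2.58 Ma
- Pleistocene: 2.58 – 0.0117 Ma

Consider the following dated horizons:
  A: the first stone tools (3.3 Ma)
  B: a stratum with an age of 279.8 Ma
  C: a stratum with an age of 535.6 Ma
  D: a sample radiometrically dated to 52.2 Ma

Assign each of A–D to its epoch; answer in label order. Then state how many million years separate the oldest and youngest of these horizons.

Match each age against the start–end ranges in the excerpt: A = 3.3 Ma → Pliocene (5.333–2.58); B = 279.8 Ma → Cisuralian (298.9–273.01); C = 535.6 Ma → Terreneuvian (538.8–521); D = 52.2 Ma → Eocene (56–33.9).
The largest age is 535.6 Ma and the smallest is 3.3 Ma; their difference is 532.3 Myr.

A — Pliocene; B — Cisuralian; C — Terreneuvian; D — Eocene; span 532.3 million years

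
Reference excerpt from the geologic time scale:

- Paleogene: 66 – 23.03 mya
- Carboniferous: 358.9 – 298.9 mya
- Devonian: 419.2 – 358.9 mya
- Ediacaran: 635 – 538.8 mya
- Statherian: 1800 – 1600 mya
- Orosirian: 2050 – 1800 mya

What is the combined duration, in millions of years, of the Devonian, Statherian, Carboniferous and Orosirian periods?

Each duration: Devonian = 60.3; Statherian = 200; Carboniferous = 60; Orosirian = 250.
Sum: 60.3 + 200 + 60 + 250 = 570.3 Myr.

570.3 million years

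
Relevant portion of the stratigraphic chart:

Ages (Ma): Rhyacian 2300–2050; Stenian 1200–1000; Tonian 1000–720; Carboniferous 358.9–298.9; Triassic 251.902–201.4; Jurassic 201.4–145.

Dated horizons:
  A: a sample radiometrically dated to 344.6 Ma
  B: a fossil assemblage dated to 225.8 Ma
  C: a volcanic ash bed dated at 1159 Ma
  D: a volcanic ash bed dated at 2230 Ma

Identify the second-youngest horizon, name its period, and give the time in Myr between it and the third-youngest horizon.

A, in the Carboniferous; 814.4 million years to C

Sorted youngest-first by Ma: B (225.8), A (344.6), C (1159), D (2230).
The second youngest is A at 344.6 Ma, which lies in 358.9–298.9 Ma: the Carboniferous.
The third youngest is C at 1159 Ma; separation = |344.6 − 1159| = 814.4 Myr.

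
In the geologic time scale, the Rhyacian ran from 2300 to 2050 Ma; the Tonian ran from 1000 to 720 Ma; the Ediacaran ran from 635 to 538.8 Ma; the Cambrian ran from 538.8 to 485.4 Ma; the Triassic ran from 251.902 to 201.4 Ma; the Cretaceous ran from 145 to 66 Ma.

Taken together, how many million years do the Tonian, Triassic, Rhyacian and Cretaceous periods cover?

659.502 million years

Duration is start − end for each: (1000 − 720) + (251.902 − 201.4) + (2300 − 2050) + (145 − 66).
That is 280 + 50.502 + 250 + 79, which totals 659.502 million years.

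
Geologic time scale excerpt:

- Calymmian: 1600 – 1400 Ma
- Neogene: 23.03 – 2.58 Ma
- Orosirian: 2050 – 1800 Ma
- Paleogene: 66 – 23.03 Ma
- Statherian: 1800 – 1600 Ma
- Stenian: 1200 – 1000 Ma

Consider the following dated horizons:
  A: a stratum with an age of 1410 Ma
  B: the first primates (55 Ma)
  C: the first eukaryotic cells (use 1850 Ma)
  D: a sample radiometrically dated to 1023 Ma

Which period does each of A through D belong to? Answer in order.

A — Calymmian; B — Paleogene; C — Orosirian; D — Stenian

A: 1410 Ma lies in 1600–1400 Ma, so Calymmian.
B: 55 Ma lies in 66–23.03 Ma, so Paleogene.
C: 1850 Ma lies in 2050–1800 Ma, so Orosirian.
D: 1023 Ma lies in 1200–1000 Ma, so Stenian.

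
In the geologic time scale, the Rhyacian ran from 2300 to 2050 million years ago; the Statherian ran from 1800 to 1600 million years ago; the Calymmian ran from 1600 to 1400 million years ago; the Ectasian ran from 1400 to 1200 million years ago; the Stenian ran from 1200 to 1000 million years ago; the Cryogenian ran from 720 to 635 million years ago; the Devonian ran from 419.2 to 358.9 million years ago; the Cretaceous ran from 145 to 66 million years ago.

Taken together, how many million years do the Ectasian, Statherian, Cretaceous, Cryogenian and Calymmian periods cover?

Duration is start − end for each: (1400 − 1200) + (1800 − 1600) + (145 − 66) + (720 − 635) + (1600 − 1400).
That is 200 + 200 + 79 + 85 + 200, which totals 764 million years.

764 million years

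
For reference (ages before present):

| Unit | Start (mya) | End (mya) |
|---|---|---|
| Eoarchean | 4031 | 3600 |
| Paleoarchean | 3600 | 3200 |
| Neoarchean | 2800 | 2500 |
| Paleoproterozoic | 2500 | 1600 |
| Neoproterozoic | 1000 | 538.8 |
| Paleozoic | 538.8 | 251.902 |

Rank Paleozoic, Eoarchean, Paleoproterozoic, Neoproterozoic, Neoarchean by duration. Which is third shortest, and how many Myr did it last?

Start − end for each: Paleozoic 538.8 − 251.902 = 286.898; Eoarchean 4031 − 3600 = 431; Paleoproterozoic 2500 − 1600 = 900; Neoproterozoic 1000 − 538.8 = 461.2; Neoarchean 2800 − 2500 = 300.
Ranking these from shortest: Paleozoic < Neoarchean < Eoarchean < Neoproterozoic < Paleoproterozoic.
Position 3 in that ranking is Eoarchean, which lasted 431 Myr.

Eoarchean, 431 million years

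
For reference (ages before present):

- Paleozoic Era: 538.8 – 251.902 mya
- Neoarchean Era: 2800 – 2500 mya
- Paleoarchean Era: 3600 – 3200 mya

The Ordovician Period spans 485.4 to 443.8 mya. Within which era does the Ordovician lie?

Paleozoic

The Ordovician (485.4–443.8 Ma) lies entirely within 538.8–251.902 Ma, the Paleozoic Era.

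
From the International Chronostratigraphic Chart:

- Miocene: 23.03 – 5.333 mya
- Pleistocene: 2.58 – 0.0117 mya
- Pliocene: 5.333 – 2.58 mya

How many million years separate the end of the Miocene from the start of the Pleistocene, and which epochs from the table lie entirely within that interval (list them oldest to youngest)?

2.753 million years; Pliocene

End of Miocene = 5.333 Ma; start of Pleistocene = 2.58 Ma.
Gap = 5.333 − 2.58 = 2.753 Myr.
Epochs wholly inside 5.333–2.58 Ma: Pliocene (5.333–2.58).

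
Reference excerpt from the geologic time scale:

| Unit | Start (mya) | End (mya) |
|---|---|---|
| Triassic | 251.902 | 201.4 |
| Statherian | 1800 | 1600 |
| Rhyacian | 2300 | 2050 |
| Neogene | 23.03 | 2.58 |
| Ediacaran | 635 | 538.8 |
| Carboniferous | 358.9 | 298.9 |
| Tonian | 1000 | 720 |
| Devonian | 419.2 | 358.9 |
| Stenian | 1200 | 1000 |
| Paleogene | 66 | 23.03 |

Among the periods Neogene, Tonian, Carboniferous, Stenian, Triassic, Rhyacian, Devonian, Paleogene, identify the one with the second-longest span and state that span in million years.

Durations: Neogene 20.45; Tonian 280; Carboniferous 60; Stenian 200; Triassic 50.502; Rhyacian 250; Devonian 60.3; Paleogene 42.97 Myr.
Sorted longest-first: Tonian (280), Rhyacian (250), Stenian (200), Devonian (60.3), Carboniferous (60), Triassic (50.502), Paleogene (42.97), Neogene (20.45).
The second longest is Rhyacian at 250 Myr.

Rhyacian, 250 million years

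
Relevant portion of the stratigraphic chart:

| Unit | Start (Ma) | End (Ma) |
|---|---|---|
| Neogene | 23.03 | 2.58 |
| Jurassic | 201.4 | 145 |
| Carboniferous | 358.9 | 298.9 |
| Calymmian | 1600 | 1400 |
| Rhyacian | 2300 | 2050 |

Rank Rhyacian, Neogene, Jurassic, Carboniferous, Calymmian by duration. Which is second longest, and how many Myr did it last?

Durations: Rhyacian 250; Neogene 20.45; Jurassic 56.4; Carboniferous 60; Calymmian 200 Myr.
Sorted longest-first: Rhyacian (250), Calymmian (200), Carboniferous (60), Jurassic (56.4), Neogene (20.45).
The second longest is Calymmian at 200 Myr.

Calymmian, 200 million years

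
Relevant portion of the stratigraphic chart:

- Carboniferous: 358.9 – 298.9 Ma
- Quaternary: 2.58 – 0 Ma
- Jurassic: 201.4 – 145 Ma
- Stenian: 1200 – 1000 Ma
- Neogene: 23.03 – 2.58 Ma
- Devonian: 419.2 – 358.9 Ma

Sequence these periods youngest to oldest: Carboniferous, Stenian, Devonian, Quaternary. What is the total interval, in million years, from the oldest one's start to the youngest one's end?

Start ages (Ma): Stenian 1200, Devonian 419.2, Carboniferous 358.9, Quaternary 2.58.
Ordered youngest to oldest: Quaternary, Carboniferous, Devonian, Stenian.
Span = 1200 − 0 = 1200 Myr.

Quaternary → Carboniferous → Devonian → Stenian; total span 1200 Myr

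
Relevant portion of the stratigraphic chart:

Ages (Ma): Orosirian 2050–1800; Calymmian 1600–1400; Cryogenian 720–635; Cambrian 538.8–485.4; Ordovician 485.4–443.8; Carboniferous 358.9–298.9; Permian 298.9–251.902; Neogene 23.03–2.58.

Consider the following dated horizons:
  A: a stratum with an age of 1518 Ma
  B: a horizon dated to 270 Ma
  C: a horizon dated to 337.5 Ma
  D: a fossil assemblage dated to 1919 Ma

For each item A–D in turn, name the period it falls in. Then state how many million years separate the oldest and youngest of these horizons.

Match each age against the start–end ranges in the excerpt: A = 1518 Ma → Calymmian (1600–1400); B = 270 Ma → Permian (298.9–251.902); C = 337.5 Ma → Carboniferous (358.9–298.9); D = 1919 Ma → Orosirian (2050–1800).
The largest age is 1919 Ma and the smallest is 270 Ma; their difference is 1649 Myr.

A — Calymmian; B — Permian; C — Carboniferous; D — Orosirian; span 1649 million years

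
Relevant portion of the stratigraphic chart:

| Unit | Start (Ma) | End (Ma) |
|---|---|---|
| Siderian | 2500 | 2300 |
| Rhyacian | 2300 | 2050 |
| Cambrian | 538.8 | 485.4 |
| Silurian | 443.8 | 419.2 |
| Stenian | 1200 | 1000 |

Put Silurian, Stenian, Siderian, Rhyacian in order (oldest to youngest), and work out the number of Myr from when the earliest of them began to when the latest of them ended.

Siderian → Rhyacian → Stenian → Silurian; total span 2080.8 Myr

Start ages (Ma): Siderian 2500, Rhyacian 2300, Stenian 1200, Silurian 443.8.
Ordered oldest to youngest: Siderian, Rhyacian, Stenian, Silurian.
Span = 2500 − 419.2 = 2080.8 Myr.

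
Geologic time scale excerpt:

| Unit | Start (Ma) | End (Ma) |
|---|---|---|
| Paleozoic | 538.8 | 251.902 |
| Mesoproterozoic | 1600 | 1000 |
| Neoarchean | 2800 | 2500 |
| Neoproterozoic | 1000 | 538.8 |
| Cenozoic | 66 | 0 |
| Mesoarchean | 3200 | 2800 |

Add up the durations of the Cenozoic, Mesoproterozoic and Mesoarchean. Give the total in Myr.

1066 million years

Each duration: Cenozoic = 66; Mesoproterozoic = 600; Mesoarchean = 400.
Sum: 66 + 600 + 400 = 1066 Myr.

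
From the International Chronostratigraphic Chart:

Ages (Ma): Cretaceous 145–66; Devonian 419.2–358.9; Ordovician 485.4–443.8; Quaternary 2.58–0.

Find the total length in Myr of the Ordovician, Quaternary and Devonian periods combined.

Each duration: Ordovician = 41.6; Quaternary = 2.58; Devonian = 60.3.
Sum: 41.6 + 2.58 + 60.3 = 104.48 Myr.

104.48 million years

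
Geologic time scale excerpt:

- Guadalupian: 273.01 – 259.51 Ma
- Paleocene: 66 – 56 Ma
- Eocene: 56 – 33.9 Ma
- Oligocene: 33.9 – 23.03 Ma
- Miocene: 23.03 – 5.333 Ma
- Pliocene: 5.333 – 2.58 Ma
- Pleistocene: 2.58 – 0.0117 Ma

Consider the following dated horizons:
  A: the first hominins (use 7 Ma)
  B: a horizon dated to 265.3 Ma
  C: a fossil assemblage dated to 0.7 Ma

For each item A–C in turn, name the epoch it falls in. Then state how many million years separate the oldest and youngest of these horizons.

Match each age against the start–end ranges in the excerpt: A = 7 Ma → Miocene (23.03–5.333); B = 265.3 Ma → Guadalupian (273.01–259.51); C = 0.7 Ma → Pleistocene (2.58–0.0117).
The largest age is 265.3 Ma and the smallest is 0.7 Ma; their difference is 264.6 Myr.

A — Miocene; B — Guadalupian; C — Pleistocene; span 264.6 million years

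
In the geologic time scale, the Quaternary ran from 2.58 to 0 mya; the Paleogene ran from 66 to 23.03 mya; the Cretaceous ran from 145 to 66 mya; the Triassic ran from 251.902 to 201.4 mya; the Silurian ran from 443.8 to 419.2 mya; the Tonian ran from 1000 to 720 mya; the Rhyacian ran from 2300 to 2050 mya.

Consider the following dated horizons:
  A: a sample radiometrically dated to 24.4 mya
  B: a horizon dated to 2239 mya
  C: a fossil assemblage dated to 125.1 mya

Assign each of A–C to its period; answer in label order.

A — Paleogene; B — Rhyacian; C — Cretaceous

A: 24.4 Ma lies in 66–23.03 Ma, so Paleogene.
B: 2239 Ma lies in 2300–2050 Ma, so Rhyacian.
C: 125.1 Ma lies in 145–66 Ma, so Cretaceous.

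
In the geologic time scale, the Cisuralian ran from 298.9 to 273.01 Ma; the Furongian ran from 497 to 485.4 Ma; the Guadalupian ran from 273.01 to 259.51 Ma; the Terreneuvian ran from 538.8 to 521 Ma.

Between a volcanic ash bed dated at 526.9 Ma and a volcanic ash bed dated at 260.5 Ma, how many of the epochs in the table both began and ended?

526.9 Ma sits inside the Terreneuvian (538.8–521) and 260.5 Ma inside the Guadalupian (273.01–259.51); neither of those is wholly between the two dates.
The listed epochs lying completely between them are Furongian, Cisuralian — 2 in all.

2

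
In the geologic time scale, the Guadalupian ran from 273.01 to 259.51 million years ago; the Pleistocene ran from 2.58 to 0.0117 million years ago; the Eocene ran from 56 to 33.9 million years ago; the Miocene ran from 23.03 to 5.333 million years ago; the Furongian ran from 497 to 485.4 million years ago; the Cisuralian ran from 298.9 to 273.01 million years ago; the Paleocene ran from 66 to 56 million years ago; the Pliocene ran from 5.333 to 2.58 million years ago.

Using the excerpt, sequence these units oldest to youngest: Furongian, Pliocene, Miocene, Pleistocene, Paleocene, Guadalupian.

Furongian, Guadalupian, Paleocene, Miocene, Pliocene, Pleistocene

Read off each span (Ma): Furongian 497–485.4; Pliocene 5.333–2.58; Miocene 23.03–5.333; Pleistocene 2.58–0.0117; Paleocene 66–56; Guadalupian 273.01–259.51.
Larger Ma is older, so oldest→youngest is Furongian, Guadalupian, Paleocene, Miocene, Pliocene, Pleistocene.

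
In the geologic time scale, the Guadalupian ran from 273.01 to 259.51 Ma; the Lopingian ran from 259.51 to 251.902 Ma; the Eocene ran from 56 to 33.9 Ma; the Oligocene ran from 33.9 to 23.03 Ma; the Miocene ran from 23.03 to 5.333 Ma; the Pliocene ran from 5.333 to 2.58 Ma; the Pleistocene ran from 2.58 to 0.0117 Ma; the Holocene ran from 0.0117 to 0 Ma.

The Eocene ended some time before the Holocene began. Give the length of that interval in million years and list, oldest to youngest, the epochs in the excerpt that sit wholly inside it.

End of Eocene = 33.9 Ma; start of Holocene = 0.0117 Ma.
Gap = 33.9 − 0.0117 = 33.8883 Myr.
Epochs wholly inside 33.9–0.0117 Ma: Oligocene (33.9–23.03), Miocene (23.03–5.333), Pliocene (5.333–2.58), Pleistocene (2.58–0.0117).

33.8883 million years; Oligocene, Miocene, Pliocene, Pleistocene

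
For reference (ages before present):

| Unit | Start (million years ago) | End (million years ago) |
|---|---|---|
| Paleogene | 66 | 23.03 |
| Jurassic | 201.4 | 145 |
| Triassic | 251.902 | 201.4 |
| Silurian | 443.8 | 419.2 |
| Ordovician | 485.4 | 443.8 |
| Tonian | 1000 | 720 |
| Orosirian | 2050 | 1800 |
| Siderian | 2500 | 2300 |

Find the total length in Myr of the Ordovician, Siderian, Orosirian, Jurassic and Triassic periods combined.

Duration is start − end for each: (485.4 − 443.8) + (2500 − 2300) + (2050 − 1800) + (201.4 − 145) + (251.902 − 201.4).
That is 41.6 + 200 + 250 + 56.4 + 50.502, which totals 598.502 million years.

598.502 million years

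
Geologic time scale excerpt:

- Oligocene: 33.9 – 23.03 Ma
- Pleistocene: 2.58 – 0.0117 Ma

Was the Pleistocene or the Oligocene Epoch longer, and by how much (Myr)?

Pleistocene: 2.58 − 0.0117 = 2.5683 Myr.
Oligocene: 33.9 − 23.03 = 10.87 Myr.
Difference: 10.87 − 2.5683 = 8.3017 Myr, so the Oligocene was longer.

Oligocene, by 8.3017 million years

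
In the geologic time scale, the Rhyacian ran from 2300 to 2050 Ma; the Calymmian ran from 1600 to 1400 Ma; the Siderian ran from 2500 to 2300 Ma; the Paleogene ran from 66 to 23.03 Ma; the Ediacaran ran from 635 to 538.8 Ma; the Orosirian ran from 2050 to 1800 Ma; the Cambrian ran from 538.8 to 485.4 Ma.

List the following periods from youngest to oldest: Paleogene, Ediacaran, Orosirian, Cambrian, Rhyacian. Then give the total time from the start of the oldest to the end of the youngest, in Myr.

Paleogene, Cambrian, Ediacaran, Orosirian, Rhyacian; total span 2276.97 Myr

Start ages (Ma): Rhyacian 2300, Orosirian 2050, Ediacaran 635, Cambrian 538.8, Paleogene 66.
Ordered youngest to oldest: Paleogene, Cambrian, Ediacaran, Orosirian, Rhyacian.
Span = 2300 − 23.03 = 2276.97 Myr.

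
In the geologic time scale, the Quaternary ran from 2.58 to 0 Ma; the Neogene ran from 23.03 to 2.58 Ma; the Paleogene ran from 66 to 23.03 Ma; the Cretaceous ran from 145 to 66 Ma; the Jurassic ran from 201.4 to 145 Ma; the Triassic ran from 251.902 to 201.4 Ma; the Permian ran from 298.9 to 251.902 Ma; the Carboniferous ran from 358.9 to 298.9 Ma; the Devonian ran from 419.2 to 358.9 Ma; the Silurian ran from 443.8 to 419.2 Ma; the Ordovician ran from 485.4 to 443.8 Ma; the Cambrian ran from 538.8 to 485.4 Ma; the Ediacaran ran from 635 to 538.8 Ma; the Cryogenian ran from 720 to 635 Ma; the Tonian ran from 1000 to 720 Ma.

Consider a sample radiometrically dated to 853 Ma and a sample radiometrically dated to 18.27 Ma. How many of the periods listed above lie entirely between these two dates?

12

853 Ma sits inside the Tonian (1000–720) and 18.27 Ma inside the Neogene (23.03–2.58); neither of those is wholly between the two dates.
The listed periods lying completely between them are Cryogenian, Ediacaran, Cambrian, Ordovician, Silurian, Devonian, Carboniferous, Permian, Triassic, Jurassic, Cretaceous, Paleogene — 12 in all.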